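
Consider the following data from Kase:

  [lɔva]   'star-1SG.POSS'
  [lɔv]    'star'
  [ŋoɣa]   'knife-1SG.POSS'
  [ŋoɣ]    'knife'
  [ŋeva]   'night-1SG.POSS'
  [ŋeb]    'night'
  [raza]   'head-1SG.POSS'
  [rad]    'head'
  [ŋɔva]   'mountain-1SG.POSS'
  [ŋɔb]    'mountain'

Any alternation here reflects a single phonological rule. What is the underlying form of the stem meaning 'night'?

'night' shows [v] ~ [b] at the end of the stem ([ŋeva] vs [ŋeb]).
The stem 'star' ([lɔva], [lɔv]) shows [v] unchanged in both environments, so [v] cannot be basic with [b] derived in isolation.
Therefore /b/ is basic and [v] is derived by intervocalic spirantization (voiced stops become fricatives between vowels).
So 'night' = /ŋeb/.

/ŋeb/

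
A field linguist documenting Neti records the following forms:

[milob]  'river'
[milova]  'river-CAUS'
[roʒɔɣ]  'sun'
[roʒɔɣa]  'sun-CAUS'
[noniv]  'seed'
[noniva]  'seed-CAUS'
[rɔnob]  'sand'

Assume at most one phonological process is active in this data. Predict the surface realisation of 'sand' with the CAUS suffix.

The stem for 'river' ends in [b] in [milob] but [v] in [milova].
But 'seed' keeps [v] in both environments ([noniv], [noniva]), so there is no rule changing /v/ to [b] in isolation.
So /b/ is underlying, and a rule of intervocalic spirantization — voiced stops become fricatives between vowels — gives [v].
From [rɔnob] the stem 'sand' is /rɔnob/; between vowels this yields [rɔnova].

[rɔnova]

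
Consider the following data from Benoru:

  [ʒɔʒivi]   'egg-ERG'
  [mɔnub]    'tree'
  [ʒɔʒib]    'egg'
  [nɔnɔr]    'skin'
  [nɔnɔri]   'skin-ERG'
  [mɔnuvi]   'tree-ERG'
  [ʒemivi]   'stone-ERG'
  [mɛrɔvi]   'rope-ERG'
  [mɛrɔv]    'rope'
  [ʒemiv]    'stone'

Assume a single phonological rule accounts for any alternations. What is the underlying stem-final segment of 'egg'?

In [ʒɔʒivi] and [ʒɔʒib] the final segment of 'egg' alternates: [v] ~ [b].
The stem 'stone' ([ʒemivi], [ʒemiv]) shows [v] unchanged in both environments, so [v] cannot be basic with [b] derived in isolation.
So /b/ is underlying, and a rule of intervocalic spirantization — voiced stops become fricatives between vowels — gives [v].

/b/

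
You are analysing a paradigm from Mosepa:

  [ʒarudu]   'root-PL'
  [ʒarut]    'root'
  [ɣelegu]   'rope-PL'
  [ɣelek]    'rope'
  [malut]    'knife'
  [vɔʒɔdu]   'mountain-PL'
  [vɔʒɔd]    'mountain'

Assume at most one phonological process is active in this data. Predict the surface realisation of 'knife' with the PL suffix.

[maludu]

The stem for 'root' ends in [d] in [ʒarudu] but [t] in [ʒarut].
But 'mountain' keeps [d] in both environments ([vɔʒɔdu], [vɔʒɔd]), so there is no rule changing /d/ to [t] in isolation.
The alternation reflects intervocalic voicing: voiceless stops become voiced between vowels. /t/ is underlying.
From [malut] the stem 'knife' is /malut/; between vowels this yields [maludu].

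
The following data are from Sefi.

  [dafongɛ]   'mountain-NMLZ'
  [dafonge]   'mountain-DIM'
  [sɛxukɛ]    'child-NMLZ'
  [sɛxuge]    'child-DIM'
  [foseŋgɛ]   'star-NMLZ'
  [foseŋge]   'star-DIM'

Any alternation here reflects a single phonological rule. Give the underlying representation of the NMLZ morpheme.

The NMLZ suffix surfaces as [-gɛ] and [-kɛ], depending on the final segment of the stem.
By contrast the DIM suffix keeps its initial [g] throughout — that segment must be underlying.
So the underlying form is /-kɛ/, and voiceless stops become voiced after a nasal.

/-kɛ/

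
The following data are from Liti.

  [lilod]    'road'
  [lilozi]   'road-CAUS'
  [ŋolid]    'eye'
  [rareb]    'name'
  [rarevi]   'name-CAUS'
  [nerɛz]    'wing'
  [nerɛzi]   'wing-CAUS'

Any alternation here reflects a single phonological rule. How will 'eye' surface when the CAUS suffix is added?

The stem for 'road' ends in [d] in [lilod] but [z] in [lilozi].
If /z/ were underlying and a rule turned it into [d] in isolation, 'wing' would also alternate; but it has [z] in both [nerɛz] and [nerɛzi].
Therefore /d/ is basic and [z] is derived by intervocalic spirantization (voiced stops become fricatives between vowels).
The one attested form of 'eye', [ŋolid], shows underlying /ŋolid/. Applying the same rule between vowels gives [ŋolizi].

[ŋolizi]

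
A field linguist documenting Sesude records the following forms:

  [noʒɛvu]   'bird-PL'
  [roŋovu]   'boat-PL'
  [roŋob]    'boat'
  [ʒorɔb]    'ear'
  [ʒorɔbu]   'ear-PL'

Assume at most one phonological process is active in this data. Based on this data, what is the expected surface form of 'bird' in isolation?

[noʒɛb]

The root 'boat' surfaces as [roŋovu] and [roŋob], with a stem-final [v] ~ [b] alternation.
If /b/ were underlying and a rule turned it into [v] before the PL suffix, 'ear' would also alternate; but it has [b] in both [ʒorɔbu] and [ʒorɔb].
The underlying segment must be /v/; voiced fricatives become stops word-finally, yielding [b] there.
The one attested form of 'bird', [noʒɛvu], shows underlying /noʒɛv/. Applying the same rule word-finally gives [noʒɛb].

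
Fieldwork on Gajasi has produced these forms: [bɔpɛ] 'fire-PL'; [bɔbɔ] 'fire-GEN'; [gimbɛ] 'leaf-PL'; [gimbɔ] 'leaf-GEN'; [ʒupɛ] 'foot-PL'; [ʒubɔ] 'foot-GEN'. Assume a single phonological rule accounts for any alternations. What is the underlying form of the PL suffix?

/-pɛ/

The PL suffix surfaces as [-bɛ] and [-pɛ], depending on the final segment of the stem.
The GEN suffix, which begins with [b], is invariant after every stem; so [b] is not altered by any rule here.
So the underlying form is /-pɛ/, and voiceless stops become voiced after a nasal.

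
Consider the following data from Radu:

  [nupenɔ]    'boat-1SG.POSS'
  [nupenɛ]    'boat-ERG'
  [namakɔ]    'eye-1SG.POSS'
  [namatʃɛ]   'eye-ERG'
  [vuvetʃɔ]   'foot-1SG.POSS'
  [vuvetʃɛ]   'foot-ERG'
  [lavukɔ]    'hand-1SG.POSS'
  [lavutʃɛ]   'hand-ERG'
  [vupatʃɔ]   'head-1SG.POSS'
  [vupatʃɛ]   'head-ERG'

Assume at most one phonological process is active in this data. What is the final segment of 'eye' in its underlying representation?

The stem for 'eye' ends in [k] in [namakɔ] but [tʃ] in [namatʃɛ].
Compare 'foot', with invariant [tʃ] in [vuvetʃɔ] and [vuvetʃɛ]: an analysis with underlying /tʃ/ and a rule producing [k] before the 1SG.POSS suffix would wrongly predict alternation here too.
Therefore /k/ is basic and [tʃ] is derived by palatalization before a front vowel (/k/ becomes palato-alveolar [tʃ] before a front vowel).

/k/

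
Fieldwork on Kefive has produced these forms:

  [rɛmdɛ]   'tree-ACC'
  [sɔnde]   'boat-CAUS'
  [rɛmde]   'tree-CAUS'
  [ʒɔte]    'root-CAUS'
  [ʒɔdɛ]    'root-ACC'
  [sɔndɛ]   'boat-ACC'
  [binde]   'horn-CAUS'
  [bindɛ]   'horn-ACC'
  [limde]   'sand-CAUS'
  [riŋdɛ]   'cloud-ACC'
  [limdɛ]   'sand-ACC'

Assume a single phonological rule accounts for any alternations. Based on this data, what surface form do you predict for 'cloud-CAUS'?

[riŋde]

The CAUS morpheme has two allomorphs, [-de] and [-te].
By contrast the ACC suffix keeps its initial [d] throughout — that segment must be underlying.
So the underlying form is /-te/, and voiceless stops become voiced after a nasal.
After 'cloud', which ends in a nasal, the suffix surfaces as [-de], giving [riŋde].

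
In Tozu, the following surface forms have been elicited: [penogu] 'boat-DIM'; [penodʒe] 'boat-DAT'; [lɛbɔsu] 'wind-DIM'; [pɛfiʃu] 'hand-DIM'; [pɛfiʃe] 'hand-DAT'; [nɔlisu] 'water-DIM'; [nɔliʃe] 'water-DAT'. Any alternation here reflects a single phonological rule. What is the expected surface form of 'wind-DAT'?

[lɛbɔʃe]

The root 'water' surfaces as [nɔlisu] and [nɔliʃe], with a stem-final [s] ~ [ʃ] alternation.
If /ʃ/ were underlying and a rule turned it into [s] before the DIM suffix, 'hand' would also alternate; but it has [ʃ] in both [pɛfiʃu] and [pɛfiʃe].
The alternation reflects palatalization before a front vowel: /g/ and /s/ become palato-alveolar [dʒ] and [ʃ] before a front vowel. /s/ is underlying.
The one attested form of 'wind', [lɛbɔsu], shows underlying /lɛbɔs/. Applying the same rule before a front vowel gives [lɛbɔʃe].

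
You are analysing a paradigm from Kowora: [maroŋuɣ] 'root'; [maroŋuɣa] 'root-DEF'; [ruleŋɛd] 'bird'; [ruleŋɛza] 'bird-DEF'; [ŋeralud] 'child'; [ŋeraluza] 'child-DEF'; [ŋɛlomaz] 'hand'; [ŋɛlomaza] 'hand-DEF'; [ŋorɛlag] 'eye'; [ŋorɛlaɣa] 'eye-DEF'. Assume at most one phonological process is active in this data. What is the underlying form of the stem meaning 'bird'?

The root 'bird' surfaces as [ruleŋɛd] and [ruleŋɛza], with a stem-final [d] ~ [z] alternation.
The stem 'hand' ([ŋɛlomaz], [ŋɛlomaza]) shows [z] unchanged in both environments, so [z] cannot be basic with [d] derived in isolation.
The underlying segment must be /d/; voiced stops become fricatives between vowels, yielding [z] there.
The underlying form of 'bird' is therefore /ruleŋɛd/.

/ruleŋɛd/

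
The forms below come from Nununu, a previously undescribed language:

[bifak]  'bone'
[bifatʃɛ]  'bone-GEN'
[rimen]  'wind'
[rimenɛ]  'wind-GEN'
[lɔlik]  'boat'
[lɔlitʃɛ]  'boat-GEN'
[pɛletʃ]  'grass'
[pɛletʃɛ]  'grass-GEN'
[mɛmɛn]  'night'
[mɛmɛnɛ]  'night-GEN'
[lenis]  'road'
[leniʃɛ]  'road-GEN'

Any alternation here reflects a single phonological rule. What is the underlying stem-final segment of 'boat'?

/k/

The root 'boat' surfaces as [lɔlik] and [lɔlitʃɛ], with a stem-final [k] ~ [tʃ] alternation.
The stem 'grass' ([pɛletʃ], [pɛletʃɛ]) shows [tʃ] unchanged in both environments, so [tʃ] cannot be basic with [k] derived in isolation.
So /k/ is underlying, and a rule of palatalization before a front vowel — /k/ and /s/ become palato-alveolar [tʃ] and [ʃ] before a front vowel — gives [tʃ].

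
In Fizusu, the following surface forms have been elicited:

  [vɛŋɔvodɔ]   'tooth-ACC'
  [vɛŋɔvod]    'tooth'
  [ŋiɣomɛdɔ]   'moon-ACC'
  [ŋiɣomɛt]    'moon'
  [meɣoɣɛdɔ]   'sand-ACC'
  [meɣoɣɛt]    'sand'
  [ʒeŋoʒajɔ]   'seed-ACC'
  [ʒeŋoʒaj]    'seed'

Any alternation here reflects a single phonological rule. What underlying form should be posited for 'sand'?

/meɣoɣɛt/

'sand' shows [d] ~ [t] at the end of the stem ([meɣoɣɛdɔ] vs [meɣoɣɛt]).
If /d/ were underlying and a rule turned it into [t] in isolation, 'tooth' would also alternate; but it has [d] in both [vɛŋɔvodɔ] and [vɛŋɔvod].
The underlying segment must be /t/; voiceless stops become voiced between vowels, yielding [d] there.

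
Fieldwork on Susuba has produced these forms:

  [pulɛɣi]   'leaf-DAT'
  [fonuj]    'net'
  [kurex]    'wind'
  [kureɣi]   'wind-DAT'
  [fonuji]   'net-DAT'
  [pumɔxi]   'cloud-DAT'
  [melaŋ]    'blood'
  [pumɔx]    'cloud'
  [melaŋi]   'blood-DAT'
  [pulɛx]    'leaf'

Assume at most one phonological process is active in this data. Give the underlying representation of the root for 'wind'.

/kureɣ/

'wind' shows [ɣ] ~ [x] at the end of the stem ([kureɣi] vs [kurex]).
Compare 'cloud', with invariant [x] in [pumɔxi] and [pumɔx]: an analysis with underlying /x/ and a rule producing [ɣ] before the DAT suffix would wrongly predict alternation here too.
The alternation reflects word-final obstruent devoicing: voiced obstruents become voiceless word-finally. /ɣ/ is underlying.
The underlying form of 'wind' is therefore /kureɣ/.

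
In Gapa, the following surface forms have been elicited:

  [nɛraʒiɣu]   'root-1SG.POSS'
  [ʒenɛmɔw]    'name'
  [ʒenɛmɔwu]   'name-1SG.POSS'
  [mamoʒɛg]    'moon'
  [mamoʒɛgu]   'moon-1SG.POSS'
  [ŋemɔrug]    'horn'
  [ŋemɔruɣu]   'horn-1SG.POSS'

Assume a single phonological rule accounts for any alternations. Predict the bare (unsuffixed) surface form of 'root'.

The stem for 'horn' ends in [g] in [ŋemɔrug] but [ɣ] in [ŋemɔruɣu].
Compare 'moon', with invariant [g] in [mamoʒɛg] and [mamoʒɛgu]: an analysis with underlying /g/ and a rule producing [ɣ] before the 1SG.POSS suffix would wrongly predict alternation here too.
Therefore /ɣ/ is basic and [g] is derived by word-final hardening (voiced fricatives become stops word-finally).
From [nɛraʒiɣu] the stem 'root' is /nɛraʒiɣ/; word-finally this yields [nɛraʒig].

[nɛraʒig]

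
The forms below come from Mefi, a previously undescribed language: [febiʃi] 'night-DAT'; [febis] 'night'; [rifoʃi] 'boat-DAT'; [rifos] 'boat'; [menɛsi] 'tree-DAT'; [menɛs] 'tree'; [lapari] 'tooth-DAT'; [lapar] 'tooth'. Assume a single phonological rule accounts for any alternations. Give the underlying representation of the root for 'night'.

'night' shows [ʃ] ~ [s] at the end of the stem ([febiʃi] vs [febis]).
But 'tree' keeps [s] in both environments ([menɛsi], [menɛs]), so there is no rule changing /s/ to [ʃ] before the DAT suffix.
Therefore /ʃ/ is basic and [s] is derived by depalatalization (palato-alveolar /ʃ/ becomes [s] when no front vowel follows).

/febiʃ/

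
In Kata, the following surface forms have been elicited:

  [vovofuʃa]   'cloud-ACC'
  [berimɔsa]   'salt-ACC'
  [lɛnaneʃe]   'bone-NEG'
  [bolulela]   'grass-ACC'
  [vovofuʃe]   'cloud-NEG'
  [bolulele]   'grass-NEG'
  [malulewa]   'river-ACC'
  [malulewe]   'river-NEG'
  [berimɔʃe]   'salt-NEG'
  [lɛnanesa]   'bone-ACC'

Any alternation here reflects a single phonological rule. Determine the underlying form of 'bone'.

The stem for 'bone' ends in [ʃ] in [lɛnaneʃe] but [s] in [lɛnanesa].
If /ʃ/ were underlying and a rule turned it into [s] before the ACC suffix, 'cloud' would also alternate; but it has [ʃ] in both [vovofuʃe] and [vovofuʃa].
The alternation reflects palatalization before a front vowel: /s/ becomes palato-alveolar [ʃ] before a front vowel. /s/ is underlying.
So 'bone' = /lɛnanes/.

/lɛnanes/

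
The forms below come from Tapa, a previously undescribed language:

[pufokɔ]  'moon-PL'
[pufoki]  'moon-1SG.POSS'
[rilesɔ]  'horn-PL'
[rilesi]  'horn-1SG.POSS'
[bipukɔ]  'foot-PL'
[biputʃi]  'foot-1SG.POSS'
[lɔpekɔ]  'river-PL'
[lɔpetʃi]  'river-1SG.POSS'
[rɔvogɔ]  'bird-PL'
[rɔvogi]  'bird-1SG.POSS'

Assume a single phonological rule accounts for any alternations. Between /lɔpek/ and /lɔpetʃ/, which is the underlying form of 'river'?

The stem for 'river' ends in [k] in [lɔpekɔ] but [tʃ] in [lɔpetʃi].
Compare 'moon', with invariant [k] in [pufokɔ] and [pufoki]: an analysis with underlying /k/ and a rule producing [tʃ] before the 1SG.POSS suffix would wrongly predict alternation here too.
So /tʃ/ is underlying, and a rule of depalatalization — palato-alveolar /tʃ/ becomes [k] when no front vowel follows — gives [k].

/lɔpetʃ/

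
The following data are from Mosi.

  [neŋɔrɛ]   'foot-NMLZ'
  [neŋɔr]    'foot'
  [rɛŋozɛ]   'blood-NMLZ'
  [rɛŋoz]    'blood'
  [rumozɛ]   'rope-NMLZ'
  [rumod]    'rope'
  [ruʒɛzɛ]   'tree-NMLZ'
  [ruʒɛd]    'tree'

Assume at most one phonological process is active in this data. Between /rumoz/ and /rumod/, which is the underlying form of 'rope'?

/rumod/

'rope' shows [z] ~ [d] at the end of the stem ([rumozɛ] vs [rumod]).
If /z/ were underlying and a rule turned it into [d] in isolation, 'blood' would also alternate; but it has [z] in both [rɛŋozɛ] and [rɛŋoz].
The alternation reflects intervocalic spirantization: voiced stops become fricatives between vowels. /d/ is underlying.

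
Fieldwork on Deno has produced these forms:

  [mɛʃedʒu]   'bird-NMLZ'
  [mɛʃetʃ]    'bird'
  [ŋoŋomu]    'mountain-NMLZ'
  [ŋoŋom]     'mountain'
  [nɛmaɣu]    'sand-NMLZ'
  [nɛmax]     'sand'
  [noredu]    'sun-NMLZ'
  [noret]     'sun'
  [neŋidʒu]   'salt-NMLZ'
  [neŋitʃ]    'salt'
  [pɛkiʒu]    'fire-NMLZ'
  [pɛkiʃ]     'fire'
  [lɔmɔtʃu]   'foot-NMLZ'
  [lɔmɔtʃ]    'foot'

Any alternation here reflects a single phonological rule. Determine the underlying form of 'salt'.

The root 'salt' surfaces as [neŋidʒu] and [neŋitʃ], with a stem-final [dʒ] ~ [tʃ] alternation.
The stem 'foot' ([lɔmɔtʃu], [lɔmɔtʃ]) shows [tʃ] unchanged in both environments, so [tʃ] cannot be basic with [dʒ] derived before the NMLZ suffix.
Therefore /dʒ/ is basic and [tʃ] is derived by word-final obstruent devoicing (voiced obstruents become voiceless word-finally).
So 'salt' = /neŋidʒ/.

/neŋidʒ/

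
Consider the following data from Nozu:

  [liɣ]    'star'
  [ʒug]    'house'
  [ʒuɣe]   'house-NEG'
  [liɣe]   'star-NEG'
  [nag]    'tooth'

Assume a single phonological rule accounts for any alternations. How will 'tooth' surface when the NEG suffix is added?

'house' shows [ɣ] ~ [g] at the end of the stem ([ʒuɣe] vs [ʒug]).
Compare 'star', with invariant [ɣ] in [liɣe] and [liɣ]: an analysis with underlying /ɣ/ and a rule producing [g] in isolation would wrongly predict alternation here too.
So /g/ is underlying, and a rule of intervocalic spirantization — voiced stops become fricatives between vowels — gives [ɣ].
The one attested form of 'tooth', [nag], shows underlying /nag/. Applying the same rule between vowels gives [naɣe].

[naɣe]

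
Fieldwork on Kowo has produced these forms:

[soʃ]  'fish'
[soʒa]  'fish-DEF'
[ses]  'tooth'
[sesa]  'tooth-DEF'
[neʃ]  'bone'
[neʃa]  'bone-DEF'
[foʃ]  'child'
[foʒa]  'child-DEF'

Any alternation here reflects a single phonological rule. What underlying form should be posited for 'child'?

/foʒ/

The stem for 'child' ends in [ʃ] in [foʃ] but [ʒ] in [foʒa].
Compare 'bone', with invariant [ʃ] in [neʃ] and [neʃa]: an analysis with underlying /ʃ/ and a rule producing [ʒ] before the DEF suffix would wrongly predict alternation here too.
So /ʒ/ is underlying, and a rule of word-final obstruent devoicing — voiced obstruents become voiceless word-finally — gives [ʃ].
Hence 'child' is /foʒ/ underlyingly.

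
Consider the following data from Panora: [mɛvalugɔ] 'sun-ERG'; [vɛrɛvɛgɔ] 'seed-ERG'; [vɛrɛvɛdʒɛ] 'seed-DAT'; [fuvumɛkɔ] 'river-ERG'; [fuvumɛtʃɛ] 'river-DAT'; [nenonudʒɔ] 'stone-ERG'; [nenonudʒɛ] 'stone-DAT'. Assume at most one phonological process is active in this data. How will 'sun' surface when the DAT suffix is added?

[mɛvaludʒɛ]

'seed' shows [g] ~ [dʒ] at the end of the stem ([vɛrɛvɛgɔ] vs [vɛrɛvɛdʒɛ]).
Compare 'stone', with invariant [dʒ] in [nenonudʒɔ] and [nenonudʒɛ]: an analysis with underlying /dʒ/ and a rule producing [g] before the ERG suffix would wrongly predict alternation here too.
The underlying segment must be /g/; /k/ and /g/ become palato-alveolar [tʃ] and [dʒ] before a front vowel, yielding [dʒ] there.
The one attested form of 'sun', [mɛvalugɔ], shows underlying /mɛvalug/. Applying the same rule before a front vowel gives [mɛvaludʒɛ].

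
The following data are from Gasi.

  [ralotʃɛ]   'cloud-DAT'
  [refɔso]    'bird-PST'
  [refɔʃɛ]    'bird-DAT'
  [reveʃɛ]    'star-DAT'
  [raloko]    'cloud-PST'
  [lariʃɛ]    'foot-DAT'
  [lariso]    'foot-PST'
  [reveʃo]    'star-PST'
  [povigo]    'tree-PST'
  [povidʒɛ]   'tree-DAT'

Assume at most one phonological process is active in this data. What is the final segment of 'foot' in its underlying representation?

In [lariʃɛ] and [lariso] the final segment of 'foot' alternates: [ʃ] ~ [s].
Compare 'star', with invariant [ʃ] in [reveʃɛ] and [reveʃo]: an analysis with underlying /ʃ/ and a rule producing [s] before the PST suffix would wrongly predict alternation here too.
So /s/ is underlying, and a rule of palatalization before a front vowel — /k/, /g/ and /s/ become palato-alveolar [tʃ], [dʒ] and [ʃ] before a front vowel — gives [ʃ].

/s/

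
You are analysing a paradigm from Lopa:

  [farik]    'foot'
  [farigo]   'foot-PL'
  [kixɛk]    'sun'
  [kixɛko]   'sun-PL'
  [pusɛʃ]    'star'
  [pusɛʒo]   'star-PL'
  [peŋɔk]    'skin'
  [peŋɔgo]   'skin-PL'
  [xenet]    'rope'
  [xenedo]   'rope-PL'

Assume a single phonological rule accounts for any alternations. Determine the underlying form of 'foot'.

/farig/

'foot' shows [k] ~ [g] at the end of the stem ([farik] vs [farigo]).
Compare 'sun', with invariant [k] in [kixɛk] and [kixɛko]: an analysis with underlying /k/ and a rule producing [g] before the PL suffix would wrongly predict alternation here too.
So /g/ is underlying, and a rule of word-final obstruent devoicing — voiced obstruents become voiceless word-finally — gives [k].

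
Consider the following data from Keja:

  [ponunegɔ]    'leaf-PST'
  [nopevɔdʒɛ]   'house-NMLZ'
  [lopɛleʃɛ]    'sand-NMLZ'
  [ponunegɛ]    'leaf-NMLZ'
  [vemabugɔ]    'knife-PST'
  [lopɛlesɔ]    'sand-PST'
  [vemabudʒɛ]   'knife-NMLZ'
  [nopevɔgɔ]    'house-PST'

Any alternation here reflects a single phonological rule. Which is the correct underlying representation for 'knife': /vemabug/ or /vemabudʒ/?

/vemabudʒ/

In [vemabudʒɛ] and [vemabugɔ] the final segment of 'knife' alternates: [dʒ] ~ [g].
But 'leaf' keeps [g] in both environments ([ponunegɛ], [ponunegɔ]), so there is no rule changing /g/ to [dʒ] before the NMLZ suffix.
The underlying segment must be /dʒ/; palato-alveolar /dʒ/ and /ʃ/ become [g] and [s] when no front vowel follows, yielding [g] there.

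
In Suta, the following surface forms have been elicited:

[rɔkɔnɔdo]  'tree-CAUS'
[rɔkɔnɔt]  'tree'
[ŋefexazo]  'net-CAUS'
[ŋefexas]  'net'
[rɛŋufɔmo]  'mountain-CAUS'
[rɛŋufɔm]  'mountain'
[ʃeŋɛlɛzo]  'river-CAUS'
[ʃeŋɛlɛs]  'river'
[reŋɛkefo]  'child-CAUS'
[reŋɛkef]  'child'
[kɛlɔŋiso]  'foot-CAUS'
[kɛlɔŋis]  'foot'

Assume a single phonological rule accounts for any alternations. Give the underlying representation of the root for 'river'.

In [ʃeŋɛlɛzo] and [ʃeŋɛlɛs] the final segment of 'river' alternates: [z] ~ [s].
Compare 'foot', with invariant [s] in [kɛlɔŋiso] and [kɛlɔŋis]: an analysis with underlying /s/ and a rule producing [z] before the CAUS suffix would wrongly predict alternation here too.
The underlying segment must be /z/; voiced obstruents become voiceless word-finally, yielding [s] there.
The underlying form of 'river' is therefore /ʃeŋɛlɛz/.

/ʃeŋɛlɛz/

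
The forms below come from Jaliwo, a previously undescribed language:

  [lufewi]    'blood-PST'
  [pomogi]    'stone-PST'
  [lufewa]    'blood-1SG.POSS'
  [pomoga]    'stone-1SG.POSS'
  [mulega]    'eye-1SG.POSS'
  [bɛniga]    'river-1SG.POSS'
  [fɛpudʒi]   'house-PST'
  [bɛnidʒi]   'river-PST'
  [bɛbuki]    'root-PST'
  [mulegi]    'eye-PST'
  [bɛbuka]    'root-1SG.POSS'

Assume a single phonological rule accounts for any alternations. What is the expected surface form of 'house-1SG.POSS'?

[fɛpuga]

The root 'river' surfaces as [bɛniga] and [bɛnidʒi], with a stem-final [g] ~ [dʒ] alternation.
But 'eye' keeps [g] in both environments ([mulega], [mulegi]), so there is no rule changing /g/ to [dʒ] before the PST suffix.
So /dʒ/ is underlying, and a rule of depalatalization — palato-alveolar /dʒ/ becomes [g] when no front vowel follows — gives [g].
From [fɛpudʒi] the stem 'house' is /fɛpudʒ/; when no front vowel follows this yields [fɛpuga].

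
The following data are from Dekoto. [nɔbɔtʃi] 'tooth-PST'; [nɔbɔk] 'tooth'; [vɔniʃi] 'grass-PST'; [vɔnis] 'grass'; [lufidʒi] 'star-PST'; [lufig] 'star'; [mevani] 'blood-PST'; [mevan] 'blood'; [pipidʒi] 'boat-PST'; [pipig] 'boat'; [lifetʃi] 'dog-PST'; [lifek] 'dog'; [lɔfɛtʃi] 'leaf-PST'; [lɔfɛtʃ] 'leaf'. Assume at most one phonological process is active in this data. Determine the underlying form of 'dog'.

/lifek/

The stem for 'dog' ends in [tʃ] in [lifetʃi] but [k] in [lifek].
Compare 'leaf', with invariant [tʃ] in [lɔfɛtʃi] and [lɔfɛtʃ]: an analysis with underlying /tʃ/ and a rule producing [k] in isolation would wrongly predict alternation here too.
So /k/ is underlying, and a rule of palatalization before a front vowel — /k/, /g/ and /s/ become palato-alveolar [tʃ], [dʒ] and [ʃ] before a front vowel — gives [tʃ].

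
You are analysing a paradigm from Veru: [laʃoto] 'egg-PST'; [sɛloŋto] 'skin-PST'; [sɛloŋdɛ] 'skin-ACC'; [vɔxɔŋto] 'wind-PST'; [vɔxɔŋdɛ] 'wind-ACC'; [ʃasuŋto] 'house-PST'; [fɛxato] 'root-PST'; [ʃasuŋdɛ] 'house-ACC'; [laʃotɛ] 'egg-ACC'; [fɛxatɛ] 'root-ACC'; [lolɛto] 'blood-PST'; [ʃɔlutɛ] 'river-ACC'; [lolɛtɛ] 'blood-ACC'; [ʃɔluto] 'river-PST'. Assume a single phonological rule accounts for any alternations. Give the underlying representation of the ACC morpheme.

The ACC suffix surfaces as [-dɛ] and [-tɛ], depending on the final segment of the stem.
The PST suffix, which begins with [t], is invariant after every stem; so [t] is not altered by any rule here.
The ACC suffix is therefore /-dɛ/ underlyingly, with post-vocalic devoicing: voiced stops become voiceless after a vowel.

/-dɛ/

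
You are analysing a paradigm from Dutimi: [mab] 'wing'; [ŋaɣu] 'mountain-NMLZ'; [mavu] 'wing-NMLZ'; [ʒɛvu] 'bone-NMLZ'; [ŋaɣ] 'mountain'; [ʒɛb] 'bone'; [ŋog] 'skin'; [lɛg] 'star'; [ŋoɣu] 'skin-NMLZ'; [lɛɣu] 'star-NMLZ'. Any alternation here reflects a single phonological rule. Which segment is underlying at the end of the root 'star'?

The stem for 'star' ends in [g] in [lɛg] but [ɣ] in [lɛɣu].
Compare 'mountain', with invariant [ɣ] in [ŋaɣ] and [ŋaɣu]: an analysis with underlying /ɣ/ and a rule producing [g] in isolation would wrongly predict alternation here too.
The underlying segment must be /g/; voiced stops become fricatives between vowels, yielding [ɣ] there.

/g/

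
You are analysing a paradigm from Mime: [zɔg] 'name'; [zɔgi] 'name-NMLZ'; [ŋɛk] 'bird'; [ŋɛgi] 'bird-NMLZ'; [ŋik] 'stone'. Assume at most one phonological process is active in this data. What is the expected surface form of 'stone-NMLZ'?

'bird' shows [k] ~ [g] at the end of the stem ([ŋɛk] vs [ŋɛgi]).
But 'name' keeps [g] in both environments ([zɔg], [zɔgi]), so there is no rule changing /g/ to [k] in isolation.
The alternation reflects intervocalic voicing: voiceless stops become voiced between vowels. /k/ is underlying.
The one attested form of 'stone', [ŋik], shows underlying /ŋik/. Applying the same rule between vowels gives [ŋigi].

[ŋigi]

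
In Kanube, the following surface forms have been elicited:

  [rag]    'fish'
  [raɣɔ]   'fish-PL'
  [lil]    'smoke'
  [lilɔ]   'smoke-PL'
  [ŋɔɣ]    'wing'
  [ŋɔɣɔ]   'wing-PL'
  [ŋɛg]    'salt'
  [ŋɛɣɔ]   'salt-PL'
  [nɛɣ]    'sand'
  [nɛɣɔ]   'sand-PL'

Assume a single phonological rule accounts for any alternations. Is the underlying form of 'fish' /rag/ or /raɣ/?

'fish' shows [g] ~ [ɣ] at the end of the stem ([rag] vs [raɣɔ]).
But 'sand' keeps [ɣ] in both environments ([nɛɣ], [nɛɣɔ]), so there is no rule changing /ɣ/ to [g] in isolation.
The alternation reflects intervocalic spirantization: voiced stops become fricatives between vowels. /g/ is underlying.

/rag/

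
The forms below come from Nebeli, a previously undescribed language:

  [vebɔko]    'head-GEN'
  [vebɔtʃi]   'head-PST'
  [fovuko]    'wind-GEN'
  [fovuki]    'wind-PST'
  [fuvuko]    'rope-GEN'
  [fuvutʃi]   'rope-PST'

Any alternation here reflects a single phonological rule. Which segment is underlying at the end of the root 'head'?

/tʃ/

The stem for 'head' ends in [k] in [vebɔko] but [tʃ] in [vebɔtʃi].
But 'wind' keeps [k] in both environments ([fovuko], [fovuki]), so there is no rule changing /k/ to [tʃ] before the PST suffix.
The underlying segment must be /tʃ/; palato-alveolar /tʃ/ becomes [k] when no front vowel follows, yielding [k] there.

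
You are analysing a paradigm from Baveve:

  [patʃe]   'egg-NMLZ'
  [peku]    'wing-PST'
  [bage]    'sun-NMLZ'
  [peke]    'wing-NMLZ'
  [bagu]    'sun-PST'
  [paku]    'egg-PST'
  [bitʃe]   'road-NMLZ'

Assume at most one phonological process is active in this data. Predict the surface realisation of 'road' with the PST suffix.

[biku]

The root 'egg' surfaces as [patʃe] and [paku], with a stem-final [tʃ] ~ [k] alternation.
The stem 'wing' ([peke], [peku]) shows [k] unchanged in both environments, so [k] cannot be basic with [tʃ] derived before the NMLZ suffix.
The underlying segment must be /tʃ/; palato-alveolar /tʃ/ becomes [k] when no front vowel follows, yielding [k] there.
The one attested form of 'road', [bitʃe], shows underlying /bitʃ/. Applying the same rule when no front vowel follows gives [biku].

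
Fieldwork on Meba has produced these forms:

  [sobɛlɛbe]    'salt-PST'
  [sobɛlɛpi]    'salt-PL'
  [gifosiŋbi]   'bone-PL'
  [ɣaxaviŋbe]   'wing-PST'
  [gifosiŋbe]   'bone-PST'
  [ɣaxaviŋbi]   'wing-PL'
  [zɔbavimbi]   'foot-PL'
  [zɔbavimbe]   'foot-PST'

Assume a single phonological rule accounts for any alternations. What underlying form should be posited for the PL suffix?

/-pi/

The PL suffix surfaces as [-bi] and [-pi], depending on the final segment of the stem.
The PST suffix, which begins with [b], is invariant after every stem; so [b] is not altered by any rule here.
So the underlying form is /-pi/, and voiceless stops become voiced after a nasal.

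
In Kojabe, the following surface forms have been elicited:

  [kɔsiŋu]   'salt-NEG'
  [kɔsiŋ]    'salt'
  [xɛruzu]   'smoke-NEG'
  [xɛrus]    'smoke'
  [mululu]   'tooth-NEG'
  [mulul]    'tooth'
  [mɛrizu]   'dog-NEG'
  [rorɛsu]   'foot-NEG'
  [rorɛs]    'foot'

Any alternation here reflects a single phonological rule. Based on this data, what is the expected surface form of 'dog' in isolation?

[mɛris]

The stem for 'smoke' ends in [z] in [xɛruzu] but [s] in [xɛrus].
If /s/ were underlying and a rule turned it into [z] before the NEG suffix, 'foot' would also alternate; but it has [s] in both [rorɛsu] and [rorɛs].
So /z/ is underlying, and a rule of word-final obstruent devoicing — voiced obstruents become voiceless word-finally — gives [s].
From [mɛrizu] the stem 'dog' is /mɛriz/; word-finally this yields [mɛris].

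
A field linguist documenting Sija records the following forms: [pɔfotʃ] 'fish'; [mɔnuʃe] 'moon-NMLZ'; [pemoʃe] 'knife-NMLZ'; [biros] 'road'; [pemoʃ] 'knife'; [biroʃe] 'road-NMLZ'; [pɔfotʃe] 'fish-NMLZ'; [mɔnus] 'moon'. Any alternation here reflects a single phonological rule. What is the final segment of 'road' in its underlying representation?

'road' shows [s] ~ [ʃ] at the end of the stem ([biros] vs [biroʃe]).
If /ʃ/ were underlying and a rule turned it into [s] in isolation, 'knife' would also alternate; but it has [ʃ] in both [pemoʃ] and [pemoʃe].
Therefore /s/ is basic and [ʃ] is derived by palatalization before a front vowel (/s/ becomes palato-alveolar [ʃ] before a front vowel).

/s/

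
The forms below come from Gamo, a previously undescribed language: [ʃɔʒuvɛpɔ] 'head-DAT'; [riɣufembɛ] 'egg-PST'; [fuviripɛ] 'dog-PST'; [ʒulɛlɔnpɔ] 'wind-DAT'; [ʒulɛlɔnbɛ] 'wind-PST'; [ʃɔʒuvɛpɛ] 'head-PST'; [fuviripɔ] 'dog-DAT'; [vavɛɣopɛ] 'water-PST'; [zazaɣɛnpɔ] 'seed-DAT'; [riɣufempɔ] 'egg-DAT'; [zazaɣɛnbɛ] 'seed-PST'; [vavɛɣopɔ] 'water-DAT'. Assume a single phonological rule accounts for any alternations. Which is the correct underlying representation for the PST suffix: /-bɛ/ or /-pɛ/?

The PST morpheme has two allomorphs, [-bɛ] and [-pɛ].
The DAT suffix, which begins with [p], is invariant after every stem; so [p] is not altered by any rule here.
The PST suffix is therefore /-bɛ/ underlyingly, with post-vocalic devoicing: voiced stops become voiceless after a vowel.

/-bɛ/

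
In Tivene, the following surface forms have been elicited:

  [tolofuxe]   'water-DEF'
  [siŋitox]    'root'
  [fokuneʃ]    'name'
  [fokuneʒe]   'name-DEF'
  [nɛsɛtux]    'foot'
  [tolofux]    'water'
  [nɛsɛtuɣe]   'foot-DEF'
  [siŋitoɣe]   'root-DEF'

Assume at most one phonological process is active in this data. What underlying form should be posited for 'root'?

'root' shows [x] ~ [ɣ] at the end of the stem ([siŋitox] vs [siŋitoɣe]).
Compare 'water', with invariant [x] in [tolofux] and [tolofuxe]: an analysis with underlying /x/ and a rule producing [ɣ] before the DEF suffix would wrongly predict alternation here too.
The alternation reflects word-final obstruent devoicing: voiced obstruents become voiceless word-finally. /ɣ/ is underlying.

/siŋitoɣ/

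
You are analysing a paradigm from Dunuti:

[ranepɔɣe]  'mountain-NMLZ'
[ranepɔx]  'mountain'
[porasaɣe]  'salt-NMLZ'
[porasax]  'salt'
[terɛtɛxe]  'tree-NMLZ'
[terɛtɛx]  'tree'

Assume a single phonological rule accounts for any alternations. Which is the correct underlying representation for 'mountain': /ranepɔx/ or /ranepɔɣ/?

'mountain' shows [ɣ] ~ [x] at the end of the stem ([ranepɔɣe] vs [ranepɔx]).
The stem 'tree' ([terɛtɛxe], [terɛtɛx]) shows [x] unchanged in both environments, so [x] cannot be basic with [ɣ] derived before the NMLZ suffix.
So /ɣ/ is underlying, and a rule of word-final obstruent devoicing — voiced obstruents become voiceless word-finally — gives [x].

/ranepɔɣ/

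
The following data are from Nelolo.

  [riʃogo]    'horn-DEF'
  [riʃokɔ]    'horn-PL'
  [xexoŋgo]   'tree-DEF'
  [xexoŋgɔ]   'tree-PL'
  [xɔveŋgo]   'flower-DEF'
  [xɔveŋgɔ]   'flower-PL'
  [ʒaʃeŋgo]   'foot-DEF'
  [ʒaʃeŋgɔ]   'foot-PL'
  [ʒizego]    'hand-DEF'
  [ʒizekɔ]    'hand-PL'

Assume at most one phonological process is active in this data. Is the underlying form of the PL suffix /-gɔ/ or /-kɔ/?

The PL morpheme has two allomorphs, [-gɔ] and [-kɔ].
By contrast the DEF suffix keeps its initial [g] throughout — that segment must be underlying.
The PL suffix is therefore /-kɔ/ underlyingly, with post-nasal voicing: voiceless stops become voiced after a nasal.

/-kɔ/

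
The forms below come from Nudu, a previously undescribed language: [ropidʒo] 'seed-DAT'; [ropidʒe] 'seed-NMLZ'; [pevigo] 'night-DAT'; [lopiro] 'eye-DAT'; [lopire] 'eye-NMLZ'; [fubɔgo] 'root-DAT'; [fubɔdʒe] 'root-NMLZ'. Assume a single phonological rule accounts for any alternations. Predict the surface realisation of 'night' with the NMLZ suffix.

The root 'root' surfaces as [fubɔgo] and [fubɔdʒe], with a stem-final [g] ~ [dʒ] alternation.
But 'seed' keeps [dʒ] in both environments ([ropidʒo], [ropidʒe]), so there is no rule changing /dʒ/ to [g] before the DAT suffix.
So /g/ is underlying, and a rule of palatalization before a front vowel — /g/ becomes palato-alveolar [dʒ] before a front vowel — gives [dʒ].
From [pevigo] the stem 'night' is /pevig/; before a front vowel this yields [pevidʒe].

[pevidʒe]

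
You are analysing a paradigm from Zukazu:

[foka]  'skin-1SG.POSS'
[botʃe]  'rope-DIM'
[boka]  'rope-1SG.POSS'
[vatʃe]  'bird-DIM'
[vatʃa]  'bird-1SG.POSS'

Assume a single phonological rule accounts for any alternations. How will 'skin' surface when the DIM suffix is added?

The stem for 'rope' ends in [tʃ] in [botʃe] but [k] in [boka].
But 'bird' keeps [tʃ] in both environments ([vatʃe], [vatʃa]), so there is no rule changing /tʃ/ to [k] before the 1SG.POSS suffix.
The underlying segment must be /k/; /k/ becomes palato-alveolar [tʃ] before a front vowel, yielding [tʃ] there.
From [foka] the stem 'skin' is /fok/; before a front vowel this yields [fotʃe].

[fotʃe]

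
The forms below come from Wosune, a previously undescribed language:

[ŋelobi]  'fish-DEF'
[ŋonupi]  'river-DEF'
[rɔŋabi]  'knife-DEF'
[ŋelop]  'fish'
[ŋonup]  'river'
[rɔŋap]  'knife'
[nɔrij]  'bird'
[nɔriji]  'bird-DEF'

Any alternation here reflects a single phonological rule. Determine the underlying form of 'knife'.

/rɔŋab/

The root 'knife' surfaces as [rɔŋabi] and [rɔŋap], with a stem-final [b] ~ [p] alternation.
Compare 'river', with invariant [p] in [ŋonupi] and [ŋonup]: an analysis with underlying /p/ and a rule producing [b] before the DEF suffix would wrongly predict alternation here too.
Therefore /b/ is basic and [p] is derived by word-final obstruent devoicing (voiced obstruents become voiceless word-finally).
Hence 'knife' is /rɔŋab/ underlyingly.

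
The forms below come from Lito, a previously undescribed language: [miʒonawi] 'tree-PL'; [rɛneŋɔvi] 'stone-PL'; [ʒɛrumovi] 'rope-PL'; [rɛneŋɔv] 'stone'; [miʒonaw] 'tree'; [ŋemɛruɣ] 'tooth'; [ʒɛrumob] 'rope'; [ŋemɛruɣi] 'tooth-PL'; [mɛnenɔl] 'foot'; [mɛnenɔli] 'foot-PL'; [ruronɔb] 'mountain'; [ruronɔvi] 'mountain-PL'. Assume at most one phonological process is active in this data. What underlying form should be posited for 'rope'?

/ʒɛrumob/

'rope' shows [v] ~ [b] at the end of the stem ([ʒɛrumovi] vs [ʒɛrumob]).
But 'stone' keeps [v] in both environments ([rɛneŋɔvi], [rɛneŋɔv]), so there is no rule changing /v/ to [b] in isolation.
The alternation reflects intervocalic spirantization: voiced stops become fricatives between vowels. /b/ is underlying.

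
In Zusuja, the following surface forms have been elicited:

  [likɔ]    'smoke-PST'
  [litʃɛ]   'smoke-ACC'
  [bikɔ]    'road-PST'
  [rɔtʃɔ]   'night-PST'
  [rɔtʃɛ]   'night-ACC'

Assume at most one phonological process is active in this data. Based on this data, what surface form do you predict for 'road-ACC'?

In [likɔ] and [litʃɛ] the final segment of 'smoke' alternates: [k] ~ [tʃ].
But 'night' keeps [tʃ] in both environments ([rɔtʃɔ], [rɔtʃɛ]), so there is no rule changing /tʃ/ to [k] before the PST suffix.
So /k/ is underlying, and a rule of palatalization before a front vowel — /k/ becomes palato-alveolar [tʃ] before a front vowel — gives [tʃ].
The one attested form of 'road', [bikɔ], shows underlying /bik/. Applying the same rule before a front vowel gives [bitʃɛ].

[bitʃɛ]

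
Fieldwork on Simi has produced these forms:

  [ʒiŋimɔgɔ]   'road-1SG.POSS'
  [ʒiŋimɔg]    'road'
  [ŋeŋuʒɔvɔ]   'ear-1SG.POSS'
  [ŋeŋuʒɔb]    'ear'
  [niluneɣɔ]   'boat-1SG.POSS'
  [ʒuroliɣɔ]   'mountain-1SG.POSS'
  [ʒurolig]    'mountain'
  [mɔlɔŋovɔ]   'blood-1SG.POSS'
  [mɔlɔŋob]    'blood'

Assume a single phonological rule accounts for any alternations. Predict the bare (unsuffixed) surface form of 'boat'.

The stem for 'mountain' ends in [ɣ] in [ʒuroliɣɔ] but [g] in [ʒurolig].
Compare 'road', with invariant [g] in [ʒiŋimɔgɔ] and [ʒiŋimɔg]: an analysis with underlying /g/ and a rule producing [ɣ] before the 1SG.POSS suffix would wrongly predict alternation here too.
So /ɣ/ is underlying, and a rule of word-final hardening — voiced fricatives become stops word-finally — gives [g].
From [niluneɣɔ] the stem 'boat' is /niluneɣ/; word-finally this yields [niluneg].

[niluneg]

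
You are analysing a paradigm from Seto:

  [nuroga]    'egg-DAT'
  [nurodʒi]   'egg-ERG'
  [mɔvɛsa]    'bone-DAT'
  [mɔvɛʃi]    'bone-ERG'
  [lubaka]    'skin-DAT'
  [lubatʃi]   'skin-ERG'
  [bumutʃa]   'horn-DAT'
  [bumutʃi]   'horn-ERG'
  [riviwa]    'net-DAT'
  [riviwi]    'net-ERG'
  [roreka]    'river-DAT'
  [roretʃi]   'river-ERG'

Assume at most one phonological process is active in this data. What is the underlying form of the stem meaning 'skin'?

'skin' shows [k] ~ [tʃ] at the end of the stem ([lubaka] vs [lubatʃi]).
If /tʃ/ were underlying and a rule turned it into [k] before the DAT suffix, 'horn' would also alternate; but it has [tʃ] in both [bumutʃa] and [bumutʃi].
So /k/ is underlying, and a rule of palatalization before a front vowel — /k/, /g/ and /s/ become palato-alveolar [tʃ], [dʒ] and [ʃ] before a front vowel — gives [tʃ].
Hence 'skin' is /lubak/ underlyingly.

/lubak/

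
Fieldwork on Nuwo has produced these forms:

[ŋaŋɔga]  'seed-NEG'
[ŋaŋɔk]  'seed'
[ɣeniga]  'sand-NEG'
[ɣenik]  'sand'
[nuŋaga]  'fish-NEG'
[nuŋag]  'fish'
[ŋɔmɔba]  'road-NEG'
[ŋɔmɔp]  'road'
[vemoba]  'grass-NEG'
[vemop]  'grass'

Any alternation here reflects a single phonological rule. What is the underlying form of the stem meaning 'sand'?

/ɣenik/

In [ɣeniga] and [ɣenik] the final segment of 'sand' alternates: [g] ~ [k].
The stem 'fish' ([nuŋaga], [nuŋag]) shows [g] unchanged in both environments, so [g] cannot be basic with [k] derived in isolation.
The alternation reflects intervocalic voicing: voiceless stops become voiced between vowels. /k/ is underlying.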